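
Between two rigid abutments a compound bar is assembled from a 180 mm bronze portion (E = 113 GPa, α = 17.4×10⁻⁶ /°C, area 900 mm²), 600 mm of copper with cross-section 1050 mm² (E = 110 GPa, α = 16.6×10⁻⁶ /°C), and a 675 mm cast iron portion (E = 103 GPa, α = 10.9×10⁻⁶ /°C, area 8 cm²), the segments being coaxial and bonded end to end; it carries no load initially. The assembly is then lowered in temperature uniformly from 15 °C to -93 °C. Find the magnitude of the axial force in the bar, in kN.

Free thermal contraction of the whole bar: Σ αᵢΔT Lᵢ = 17.4×10⁻⁶×108×180 + 16.6×10⁻⁶×108×600 + 10.9×10⁻⁶×108×675 = 2.209 mm.
The walls prevent any net length change, so an axial force P (same in every segment) develops. Compatibility: P · Σ Lᵢ/(AᵢEᵢ) = δ_free.
Σ Lᵢ/(AᵢEᵢ) = 180/(900×113×10³) + 600/(1050×110×10³) + 675/(800×103×10³) = 1.516×10⁻⁵ mm/N.
So P = 2.209 / 1.516×10⁻⁵ = 145.7 kN, tensile.

P ≈ 146 kN (tensile)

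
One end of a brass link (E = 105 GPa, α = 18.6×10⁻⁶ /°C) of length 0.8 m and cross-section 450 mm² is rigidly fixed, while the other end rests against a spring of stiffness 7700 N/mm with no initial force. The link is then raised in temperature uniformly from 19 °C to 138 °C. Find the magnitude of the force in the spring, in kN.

The unrestrained thermal change is αΔT L = 18.6×10⁻⁶ × 119 × 800 = 1.771 mm.
With a force P in the spring, the elastic change of the link is PL/(AE) and that of the spring is P/k; compatibility requires their sum to equal δ_free.
P [ L/(AE) + 1/k ] = δ_free → P [ 800/(450×105×10³) + 1/(7700) ] = 1.771.
P = 1.771 / 0.0001468 = 12060 N.

P ≈ 12.1 kN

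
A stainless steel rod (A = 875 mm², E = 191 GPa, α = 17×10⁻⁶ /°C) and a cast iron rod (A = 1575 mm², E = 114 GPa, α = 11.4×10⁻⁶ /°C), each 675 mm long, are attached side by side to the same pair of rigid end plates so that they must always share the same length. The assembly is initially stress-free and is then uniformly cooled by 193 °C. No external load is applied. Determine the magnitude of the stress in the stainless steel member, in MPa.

σ ≈ 107 MPa (tensile)

Equilibrium of a rigid end plate with no external load gives equal and opposite internal forces ±P in the two members. Since α_{stainless steel} > α_{cast iron}, cooling drives the stainless steel into tension and the cast iron into compression.
Setting the final lengths equal and cancelling L: (α₁ − α₂)ΔT = P/(A₁E₁) + P/(A₂E₂).
|α₁ − α₂|·ΔT = 5.6×10⁻⁶ × 193 = 0.001081.
1/(A₁E₁) + 1/(A₂E₂) = 1/(875×191×10³) + 1/(1575×114×10³) = 1.155×10⁻⁸ N⁻¹.
So P = 0.001081 / 1.155×10⁻⁸ = 93.55 kN.
σ_{stainless steel} = P/A₁ = 93550/875 = 106.9 MPa, tensile.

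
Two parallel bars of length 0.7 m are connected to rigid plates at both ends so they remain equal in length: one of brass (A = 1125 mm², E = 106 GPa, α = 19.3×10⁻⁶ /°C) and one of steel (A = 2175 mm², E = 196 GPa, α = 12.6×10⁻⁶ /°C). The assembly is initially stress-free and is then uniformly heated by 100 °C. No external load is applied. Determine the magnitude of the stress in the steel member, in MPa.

The brass has the larger α, so on heating it would change length more than the steel if both were free. The rigid plates force a common final length, so the brass is put into compression and the steel into tension, with equal and opposite forces P (no external load).
Setting the final lengths equal and cancelling L: (α₁ − α₂)ΔT = P/(A₁E₁) + P/(A₂E₂).
|α₁ − α₂|·ΔT = 6.7×10⁻⁶ × 100 = 0.00067.
1/(A₁E₁) + 1/(A₂E₂) = 1/(1125×106×10³) + 1/(2175×196×10³) = 1.073×10⁻⁸ N⁻¹.
P = 0.00067 / 1.073×10⁻⁸ = 62430 N = 62.43 kN.
σ_{steel} = P/A₂ = 62430/2175 = 28.7 MPa, tensile.

σ ≈ 28.7 MPa (tensile)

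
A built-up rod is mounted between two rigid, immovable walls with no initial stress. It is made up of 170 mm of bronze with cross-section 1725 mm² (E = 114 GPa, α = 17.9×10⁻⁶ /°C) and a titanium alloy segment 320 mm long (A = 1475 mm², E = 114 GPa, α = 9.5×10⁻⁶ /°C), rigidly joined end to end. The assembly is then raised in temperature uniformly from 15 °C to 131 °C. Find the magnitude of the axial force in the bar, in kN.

P ≈ 255 kN (compressive)

Free thermal expansion of the whole bar: Σ αᵢΔT Lᵢ = 17.9×10⁻⁶×116×170 + 9.5×10⁻⁶×116×320 = 0.7056 mm.
The walls prevent any net length change, so an axial force P (same in every segment) develops. Compatibility: P · Σ Lᵢ/(AᵢEᵢ) = δ_free.
Σ Lᵢ/(AᵢEᵢ) = 170/(1725×114×10³) + 320/(1475×114×10³) = 2.768×10⁻⁶ mm/N.
P = 0.7056 / 2.768×10⁻⁶ = 255000 N = 255 kN, compressive.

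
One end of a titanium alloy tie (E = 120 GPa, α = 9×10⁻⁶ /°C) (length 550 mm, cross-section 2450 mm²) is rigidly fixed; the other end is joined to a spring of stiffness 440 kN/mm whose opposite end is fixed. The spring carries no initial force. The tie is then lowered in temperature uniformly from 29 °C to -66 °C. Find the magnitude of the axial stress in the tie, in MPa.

Free thermal contraction: δ_free = αΔT L = 9×10⁻⁶ × 95 × 550 = 0.4703 mm.
Let P be the tensile force in the spring. The tie extends elastically by PL/(AE) and the spring stretches by P/k; together these equal δ_free.
So P = δ_free / [L/(AE) + 1/k] = 0.4703 / [ 550/(2450×120×10³) + 1/(440×10³) ].
P = 0.4703 / 4.143×10⁻⁶ = 113500 N.
σ = P/A = 113500/2450 = 46.32 MPa.

σ ≈ 46.3 MPa (tensile)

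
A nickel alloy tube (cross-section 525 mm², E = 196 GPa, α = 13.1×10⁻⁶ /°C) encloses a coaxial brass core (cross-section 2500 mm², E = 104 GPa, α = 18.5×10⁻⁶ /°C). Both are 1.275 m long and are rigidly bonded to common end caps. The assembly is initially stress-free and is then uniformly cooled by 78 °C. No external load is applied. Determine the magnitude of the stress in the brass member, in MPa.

The brass has the larger α, so on cooling it would change length more than the nickel alloy if both were free. The rigid plates force a common final length, so the brass is put into tension and the nickel alloy into compression, with equal and opposite forces P (no external load).
Equating the net (thermal + elastic) strains gives |α₁ − α₂|·ΔT = P·[1/(A₁E₁) + 1/(A₂E₂)].
|α₁ − α₂|·ΔT = 5.4×10⁻⁶ × 78 = 0.0004212.
1/(A₁E₁) + 1/(A₂E₂) = 1/(525×196×10³) + 1/(2500×104×10³) = 1.356×10⁻⁸ N⁻¹.
P = 0.0004212 / 1.356×10⁻⁸ = 31050 N = 31.05 kN.
σ_{brass} = P/A₂ = 31050/2500 = 12.42 MPa, tensile.

σ ≈ 12.4 MPa (tensile)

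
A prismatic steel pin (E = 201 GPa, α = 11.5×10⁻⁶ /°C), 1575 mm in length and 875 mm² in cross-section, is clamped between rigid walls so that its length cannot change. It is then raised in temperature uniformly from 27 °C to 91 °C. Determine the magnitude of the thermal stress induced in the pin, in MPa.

σ ≈ 148 MPa (compressive)

The supports are rigid, so the total axial strain is zero. The restrained thermal strain is ε = αΔT = 11.5×10⁻⁶ × 64 = 736×10⁻⁶.
σ = EαΔT = 201×10³ × 11.5×10⁻⁶ × 64 = 147.9 MPa (compressive; the pin is trying to expand).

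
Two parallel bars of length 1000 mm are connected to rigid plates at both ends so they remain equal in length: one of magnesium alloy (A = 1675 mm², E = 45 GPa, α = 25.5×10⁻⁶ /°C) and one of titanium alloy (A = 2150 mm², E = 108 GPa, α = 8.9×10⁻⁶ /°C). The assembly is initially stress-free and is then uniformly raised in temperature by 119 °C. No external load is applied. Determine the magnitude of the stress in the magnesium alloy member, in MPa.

Both members must finish at the same length. With the larger α, the magnesium alloy tends to over-expand; the plates restrain it, putting the magnesium alloy in compression and the titanium alloy in tension. With no external load the two internal forces are equal and opposite, magnitude P.
Compatibility of the two members (thermal + elastic change equal): (α₁ − α₂)ΔT = P·[1/(A₁E₁) + 1/(A₂E₂)].
|α₁ − α₂|·ΔT = 16.6×10⁻⁶ × 119 = 0.001975.
1/(A₁E₁) + 1/(A₂E₂) = 1/(1675×45×10³) + 1/(2150×108×10³) = 1.757×10⁻⁸ N⁻¹.
So P = 0.001975 / 1.757×10⁻⁸ = 112.4 kN.
σ_{magnesium alloy} = P/A₁ = 112400/1675 = 67.11 MPa, compressive.

σ ≈ 67.1 MPa (compressive)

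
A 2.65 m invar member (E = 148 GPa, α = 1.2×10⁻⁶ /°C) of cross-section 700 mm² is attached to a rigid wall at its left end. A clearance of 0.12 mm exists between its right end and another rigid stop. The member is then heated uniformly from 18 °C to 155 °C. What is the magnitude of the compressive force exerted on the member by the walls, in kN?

If the wall were absent the member would grow by αΔT L = 1.2×10⁻⁶ × 137 × 2650 = 0.4357 mm.
The gap closes (δ_free > 0.12 mm) and the wall then resists a further 0.4357 − 0.12 = 0.3157 mm of expansion.
So σ = E(δ_free − g)/L = 148×10³ × 0.3157/2650 = 17.63 MPa.
Force on the wall = σA = 17.63 × 700 mm² = 12.34 kN.

P ≈ 12.3 kN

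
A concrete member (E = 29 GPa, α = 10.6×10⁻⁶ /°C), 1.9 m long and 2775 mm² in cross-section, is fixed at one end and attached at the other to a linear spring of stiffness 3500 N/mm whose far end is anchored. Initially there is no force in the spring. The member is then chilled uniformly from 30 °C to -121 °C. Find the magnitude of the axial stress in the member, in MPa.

Free thermal contraction: δ_free = αΔT L = 10.6×10⁻⁶ × 151 × 1900 = 3.041 mm.
With a force P in the spring, the elastic change of the member is PL/(AE) and that of the spring is P/k; compatibility requires their sum to equal δ_free.
P [ L/(AE) + 1/k ] = δ_free → P [ 1900/(2775×29×10³) + 1/(3500) ] = 3.041.
P = 3.041 / 0.0003093 = 9832 N.
σ = P/A = 9832/2775 = 3.543 MPa.

σ ≈ 3.54 MPa (tensile)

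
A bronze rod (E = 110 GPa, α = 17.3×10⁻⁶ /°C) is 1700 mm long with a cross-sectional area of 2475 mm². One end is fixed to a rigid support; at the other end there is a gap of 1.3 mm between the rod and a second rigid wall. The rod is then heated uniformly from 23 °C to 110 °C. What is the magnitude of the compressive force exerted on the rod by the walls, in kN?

P ≈ 202 kN

Free thermal elongation = αΔT L = 17.3×10⁻⁶ × 87 × 1700 = 2.559 mm.
The gap closes (δ_free > 1.3 mm) and the wall then resists a further 2.559 − 1.3 = 1.259 mm of expansion.
Compatibility: PL/(AE) = 1.259 mm, so σ = P/A = E × (1.259/1700) = 81.44 MPa.
Force on the wall = σA = 81.44 × 2475 mm² = 201.6 kN.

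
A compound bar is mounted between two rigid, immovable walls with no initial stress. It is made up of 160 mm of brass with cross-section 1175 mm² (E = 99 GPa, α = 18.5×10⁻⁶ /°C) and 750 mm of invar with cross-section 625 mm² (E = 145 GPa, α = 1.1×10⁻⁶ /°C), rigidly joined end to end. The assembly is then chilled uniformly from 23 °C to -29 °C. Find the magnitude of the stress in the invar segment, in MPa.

σ ≈ 32.6 MPa (tensile)

Free thermal contraction of the whole bar: Σ αᵢΔT Lᵢ = 18.5×10⁻⁶×52×160 + 1.1×10⁻⁶×52×750 = 0.1968 mm.
The rigid supports impose zero overall length change; the single axial force P common to all segments must satisfy P Σ Lᵢ/(AᵢEᵢ) = δ_free.
The series flexibility is Σ Lᵢ/(AᵢEᵢ) = 160/(1175×99×10³) + 750/(625×145×10³) = 9.651×10⁻⁶ mm/N.
So P = 0.1968 / 9.651×10⁻⁶ = 20.39 kN, tensile.
σ_{invar} = P / A = 20390 / 625 = 32.63 MPa.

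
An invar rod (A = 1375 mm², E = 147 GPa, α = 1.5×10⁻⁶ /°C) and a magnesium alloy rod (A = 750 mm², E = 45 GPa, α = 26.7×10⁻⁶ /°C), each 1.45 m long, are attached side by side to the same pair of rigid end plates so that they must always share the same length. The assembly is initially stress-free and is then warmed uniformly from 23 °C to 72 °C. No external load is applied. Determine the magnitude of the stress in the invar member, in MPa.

The magnesium alloy has the larger α, so on heating it would change length more than the invar if both were free. The rigid plates force a common final length, so the magnesium alloy is put into compression and the invar into tension, with equal and opposite forces P (no external load).
Setting the final lengths equal and cancelling L: (α₁ − α₂)ΔT = P/(A₁E₁) + P/(A₂E₂).
|α₁ − α₂|·ΔT = 25.2×10⁻⁶ × 49 = 0.001235.
1/(A₁E₁) + 1/(A₂E₂) = 1/(1375×147×10³) + 1/(750×45×10³) = 3.458×10⁻⁸ N⁻¹.
P = 0.001235 / 3.458×10⁻⁸ = 35710 N = 35.71 kN.
σ_{invar} = P/A₁ = 35710/1375 = 25.97 MPa, tensile.

σ ≈ 26 MPa (tensile)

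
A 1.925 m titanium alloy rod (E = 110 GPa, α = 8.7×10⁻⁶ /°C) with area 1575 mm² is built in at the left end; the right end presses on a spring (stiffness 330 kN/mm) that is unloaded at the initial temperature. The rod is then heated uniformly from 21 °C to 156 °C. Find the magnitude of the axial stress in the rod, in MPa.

The unrestrained thermal change is αΔT L = 8.7×10⁻⁶ × 135 × 1925 = 2.261 mm.
Let P be the compressive force at the spring. The rod shortens elastically by PL/(AE) and the spring compresses by P/k; together these equal δ_free.
So P = δ_free / [L/(AE) + 1/k] = 2.261 / [ 1925/(1575×110×10³) + 1/(330×10³) ].
P = 2.261 / 1.414×10⁻⁵ = 159900 N.
σ = P/A = 159900/1575 = 101.5 MPa.

σ ≈ 102 MPa (compressive)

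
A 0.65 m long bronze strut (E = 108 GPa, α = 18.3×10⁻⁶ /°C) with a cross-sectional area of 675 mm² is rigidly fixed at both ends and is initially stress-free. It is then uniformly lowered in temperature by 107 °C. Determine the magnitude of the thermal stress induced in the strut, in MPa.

σ ≈ 211 MPa (tensile)

Because both ends are immovable the net strain is zero, and the suppressed thermal strain is αΔT = 18.3×10⁻⁶ × 107 = 1958.1×10⁻⁶.
The stress required to suppress this strain is σ = Eε = 108×10³ × 1958.1×10⁻⁶ = 211.5 MPa, tensile since the strut is trying to contract.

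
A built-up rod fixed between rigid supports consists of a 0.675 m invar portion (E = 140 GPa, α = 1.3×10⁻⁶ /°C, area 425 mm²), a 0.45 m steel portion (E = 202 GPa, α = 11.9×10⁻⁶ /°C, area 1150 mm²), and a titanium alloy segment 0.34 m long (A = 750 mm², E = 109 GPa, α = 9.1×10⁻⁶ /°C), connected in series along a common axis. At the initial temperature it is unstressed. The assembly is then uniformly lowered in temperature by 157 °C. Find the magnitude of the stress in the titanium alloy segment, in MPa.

Free thermal contraction of the whole bar: Σ αᵢΔT Lᵢ = 1.3×10⁻⁶×157×675 + 11.9×10⁻⁶×157×450 + 9.1×10⁻⁶×157×340 = 1.464 mm.
The walls prevent any net length change, so an axial force P (same in every segment) develops. Compatibility: P · Σ Lᵢ/(AᵢEᵢ) = δ_free.
The series flexibility is Σ Lᵢ/(AᵢEᵢ) = 675/(425×140×10³) + 450/(1150×202×10³) + 340/(750×109×10³) = 1.744×10⁻⁵ mm/N.
P = 1.464 / 1.744×10⁻⁵ = 83960 N = 83.96 kN, tensile.
σ_{titanium alloy} = P / A = 83960 / 750 = 111.9 MPa.

σ ≈ 112 MPa (tensile)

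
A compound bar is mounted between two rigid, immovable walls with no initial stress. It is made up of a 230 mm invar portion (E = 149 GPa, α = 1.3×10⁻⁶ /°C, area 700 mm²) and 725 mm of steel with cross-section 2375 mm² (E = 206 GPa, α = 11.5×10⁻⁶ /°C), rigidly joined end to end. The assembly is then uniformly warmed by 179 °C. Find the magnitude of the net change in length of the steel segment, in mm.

With the walls removed the bar would change length by δ_free = Σ αᵢΔT Lᵢ = 1.3×10⁻⁶×179×230 + 11.5×10⁻⁶×179×725 = 1.546 mm.
Since the ends are fixed, an axial force P builds up, equal in every segment, with P · Σ Lᵢ/(AᵢEᵢ) = δ_free.
The series flexibility is Σ Lᵢ/(AᵢEᵢ) = 230/(700×149×10³) + 725/(2375×206×10³) = 3.687×10⁻⁶ mm/N.
P = 1.546 / 3.687×10⁻⁶ = 419300 N = 419.3 kN, compressive.
For the steel segment, free thermal change = 11.5×10⁻⁶×179×725 = 1.492 mm and elastic change from P = 419300×725/(2375×206×10³) = 0.6213 mm; these oppose, so the net change is 0.871 mm (segment lengthens).

|ΔL| ≈ 0.871 mm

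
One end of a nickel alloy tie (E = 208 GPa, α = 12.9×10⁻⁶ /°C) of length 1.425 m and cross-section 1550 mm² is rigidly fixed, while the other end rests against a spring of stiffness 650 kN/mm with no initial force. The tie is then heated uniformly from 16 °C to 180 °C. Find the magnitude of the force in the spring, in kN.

If the spring were absent the tie would lengthen by αΔT L = 12.9×10⁻⁶ × 164 × 1425 = 3.015 mm.
With a force P in the spring, the elastic change of the tie is PL/(AE) and that of the spring is P/k; compatibility requires their sum to equal δ_free.
So P = δ_free / [L/(AE) + 1/k] = 3.015 / [ 1425/(1550×208×10³) + 1/(650×10³) ].
P = 3.015 / 5.958×10⁻⁶ = 506000 N.

P ≈ 506 kN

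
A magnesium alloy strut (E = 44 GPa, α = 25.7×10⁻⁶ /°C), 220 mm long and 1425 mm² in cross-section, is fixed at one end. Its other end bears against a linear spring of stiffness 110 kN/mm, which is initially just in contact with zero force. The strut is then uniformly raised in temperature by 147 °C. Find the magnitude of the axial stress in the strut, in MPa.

Free thermal expansion: δ_free = αΔT L = 25.7×10⁻⁶ × 147 × 220 = 0.8311 mm.
Let P be the compressive force at the spring. The strut shortens elastically by PL/(AE) and the spring compresses by P/k; together these equal δ_free.
P [ L/(AE) + 1/k ] = δ_free → P [ 220/(1425×44×10³) + 1/(110×10³) ] = 0.8311.
P = 0.8311 / 1.26×10⁻⁵ = 65970 N.
σ = P/A = 65970/1425 = 46.29 MPa.

σ ≈ 46.3 MPa (compressive)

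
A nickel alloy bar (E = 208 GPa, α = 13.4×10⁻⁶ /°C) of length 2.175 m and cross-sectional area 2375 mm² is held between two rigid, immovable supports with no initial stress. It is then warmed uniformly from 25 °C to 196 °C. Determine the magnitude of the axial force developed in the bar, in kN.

Full restraint means ε = 0, so the stress is σ = EαΔT = 208×10³ × 13.4×10⁻⁶ × 171 = 476.6 MPa.
Then P = σA = 476.6 × 2375 mm² = 1132 kN, compressive.

P ≈ 1130 kN (compressive)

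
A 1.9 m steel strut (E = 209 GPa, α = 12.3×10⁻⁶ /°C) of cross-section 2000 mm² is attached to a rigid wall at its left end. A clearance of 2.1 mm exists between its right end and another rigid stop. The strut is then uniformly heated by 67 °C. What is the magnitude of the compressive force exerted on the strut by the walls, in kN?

If the wall were absent the strut would grow by αΔT L = 12.3×10⁻⁶ × 67 × 1900 = 1.566 mm.
This is smaller than the 2.1 mm clearance, so the strut expands freely without reaching the stop — the stress is zero.

P ≈ 0 kN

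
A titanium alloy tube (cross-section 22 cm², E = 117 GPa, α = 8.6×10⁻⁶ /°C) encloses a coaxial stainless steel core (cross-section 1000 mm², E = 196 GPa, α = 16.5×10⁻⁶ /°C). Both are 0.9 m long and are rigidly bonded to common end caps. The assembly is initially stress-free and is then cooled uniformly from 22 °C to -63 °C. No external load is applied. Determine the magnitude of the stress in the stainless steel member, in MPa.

The stainless steel has the larger α, so on cooling it would change length more than the titanium alloy if both were free. The rigid plates force a common final length, so the stainless steel is put into tension and the titanium alloy into compression, with equal and opposite forces P (no external load).
Equating the net (thermal + elastic) strains gives |α₁ − α₂|·ΔT = P·[1/(A₁E₁) + 1/(A₂E₂)].
|α₁ − α₂|·ΔT = 7.9×10⁻⁶ × 85 = 0.0006715.
1/(A₁E₁) + 1/(A₂E₂) = 1/(2200×117×10³) + 1/(1000×196×10³) = 8.987×10⁻⁹ N⁻¹.
P = 0.0006715 / 8.987×10⁻⁹ = 74720 N = 74.72 kN.
σ_{stainless steel} = P/A₂ = 74720/1000 = 74.72 MPa, tensile.

σ ≈ 74.7 MPa (tensile)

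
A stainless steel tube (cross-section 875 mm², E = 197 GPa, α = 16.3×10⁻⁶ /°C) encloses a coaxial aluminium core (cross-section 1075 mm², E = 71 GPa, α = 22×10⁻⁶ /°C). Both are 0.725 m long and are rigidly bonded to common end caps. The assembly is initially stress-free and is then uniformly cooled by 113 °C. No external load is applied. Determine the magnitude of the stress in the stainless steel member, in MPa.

σ ≈ 38.9 MPa (compressive)

The aluminium has the larger α, so on cooling it would change length more than the stainless steel if both were free. The rigid plates force a common final length, so the aluminium is put into tension and the stainless steel into compression, with equal and opposite forces P (no external load).
Setting the final lengths equal and cancelling L: (α₁ − α₂)ΔT = P/(A₁E₁) + P/(A₂E₂).
|α₁ − α₂|·ΔT = 5.7×10⁻⁶ × 113 = 0.0006441.
1/(A₁E₁) + 1/(A₂E₂) = 1/(875×197×10³) + 1/(1075×71×10³) = 1.89×10⁻⁸ N⁻¹.
So P = 0.0006441 / 1.89×10⁻⁸ = 34.07 kN.
σ_{stainless steel} = P/A₁ = 34070/875 = 38.94 MPa, compressive.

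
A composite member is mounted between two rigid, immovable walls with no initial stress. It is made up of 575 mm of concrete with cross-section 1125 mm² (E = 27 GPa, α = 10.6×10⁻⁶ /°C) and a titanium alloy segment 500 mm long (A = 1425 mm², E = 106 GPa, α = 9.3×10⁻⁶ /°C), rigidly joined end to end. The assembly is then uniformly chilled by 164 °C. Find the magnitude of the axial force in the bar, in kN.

With the walls removed the bar would change length by δ_free = Σ αᵢΔT Lᵢ = 10.6×10⁻⁶×164×575 + 9.3×10⁻⁶×164×500 = 1.762 mm.
The rigid supports impose zero overall length change; the single axial force P common to all segments must satisfy P Σ Lᵢ/(AᵢEᵢ) = δ_free.
Σ Lᵢ/(AᵢEᵢ) = 575/(1125×27×10³) + 500/(1425×106×10³) = 2.224×10⁻⁵ mm/N.
P = 1.762 / 2.224×10⁻⁵ = 79230 N = 79.23 kN, tensile.

P ≈ 79.2 kN (tensile)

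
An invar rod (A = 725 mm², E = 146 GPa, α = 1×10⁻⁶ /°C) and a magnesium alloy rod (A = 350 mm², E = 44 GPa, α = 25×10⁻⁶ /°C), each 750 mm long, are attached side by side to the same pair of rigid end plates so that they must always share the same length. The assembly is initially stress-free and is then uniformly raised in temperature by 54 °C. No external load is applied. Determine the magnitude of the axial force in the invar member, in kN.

P ≈ 17.4 kN (tensile in the invar)

The magnesium alloy has the larger α, so on heating it would change length more than the invar if both were free. The rigid plates force a common final length, so the magnesium alloy is put into compression and the invar into tension, with equal and opposite forces P (no external load).
Setting the final lengths equal and cancelling L: (α₁ − α₂)ΔT = P/(A₁E₁) + P/(A₂E₂).
|α₁ − α₂|·ΔT = 24×10⁻⁶ × 54 = 0.001296.
1/(A₁E₁) + 1/(A₂E₂) = 1/(725×146×10³) + 1/(350×44×10³) = 7.438×10⁻⁸ N⁻¹.
P = 0.001296 / 7.438×10⁻⁸ = 17420 N = 17.42 kN.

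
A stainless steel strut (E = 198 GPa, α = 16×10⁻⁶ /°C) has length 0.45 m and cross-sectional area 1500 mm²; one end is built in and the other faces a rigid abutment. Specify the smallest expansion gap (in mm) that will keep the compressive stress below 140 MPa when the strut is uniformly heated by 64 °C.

g ≈ 0.143 mm

Free expansion if unrestrained: δ_free = αΔT L = 16×10⁻⁶ × 64 × 450 = 0.4608 mm.
At the allowable stress the elastic shortening the wall may impose is σL/E = 140 × 450 / (198×10³) = 0.3182 mm.
So the gap has to take up the difference, g_min = δ_free − σL/E = 0.4608 − 0.3182 = 0.1426 mm.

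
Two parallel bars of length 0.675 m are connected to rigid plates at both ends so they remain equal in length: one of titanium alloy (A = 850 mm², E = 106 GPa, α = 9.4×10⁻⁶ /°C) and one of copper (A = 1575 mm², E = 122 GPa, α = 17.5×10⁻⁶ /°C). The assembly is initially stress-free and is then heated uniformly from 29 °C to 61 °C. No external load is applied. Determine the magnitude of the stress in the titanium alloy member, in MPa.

Equilibrium of a rigid end plate with no external load gives equal and opposite internal forces ±P in the two members. Since α_{copper} > α_{titanium alloy}, heating drives the copper into compression and the titanium alloy into tension.
Setting the final lengths equal and cancelling L: (α₁ − α₂)ΔT = P/(A₁E₁) + P/(A₂E₂).
|α₁ − α₂|·ΔT = 8.1×10⁻⁶ × 32 = 0.0002592.
1/(A₁E₁) + 1/(A₂E₂) = 1/(850×106×10³) + 1/(1575×122×10³) = 1.63×10⁻⁸ N⁻¹.
P = 0.0002592 / 1.63×10⁻⁸ = 15900 N = 15.9 kN.
σ_{titanium alloy} = P/A₁ = 15900/850 = 18.7 MPa, tensile.

σ ≈ 18.7 MPa (tensile)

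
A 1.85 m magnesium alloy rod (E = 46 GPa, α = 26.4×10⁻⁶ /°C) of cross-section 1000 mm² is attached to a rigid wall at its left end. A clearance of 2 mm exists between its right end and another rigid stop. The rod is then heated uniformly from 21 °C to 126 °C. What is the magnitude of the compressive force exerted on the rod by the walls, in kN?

P ≈ 77.8 kN

Unrestrained expansion: δ_free = αΔT L = 26.4×10⁻⁶ × 105 × 1850 = 5.128 mm.
After closing the 2 mm clearance, 5.128 − 2 = 3.128 mm of expansion remains to be suppressed by the wall.
So σ = E(δ_free − g)/L = 46×10³ × 3.128/1850 = 77.78 MPa.
P = σA = 77.78 × 1000 = 77.78 kN.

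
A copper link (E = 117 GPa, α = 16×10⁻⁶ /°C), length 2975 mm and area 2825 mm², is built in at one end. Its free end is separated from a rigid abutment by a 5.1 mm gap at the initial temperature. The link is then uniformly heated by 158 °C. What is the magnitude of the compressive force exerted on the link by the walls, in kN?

Free thermal elongation = αΔT L = 16×10⁻⁶ × 158 × 2975 = 7.521 mm.
The gap closes (δ_free > 5.1 mm) and the wall then resists a further 7.521 − 5.1 = 2.421 mm of expansion.
So σ = E(δ_free − g)/L = 117×10³ × 2.421/2975 = 95.2 MPa.
Force on the wall = σA = 95.2 × 2825 mm² = 269 kN.

P ≈ 269 kN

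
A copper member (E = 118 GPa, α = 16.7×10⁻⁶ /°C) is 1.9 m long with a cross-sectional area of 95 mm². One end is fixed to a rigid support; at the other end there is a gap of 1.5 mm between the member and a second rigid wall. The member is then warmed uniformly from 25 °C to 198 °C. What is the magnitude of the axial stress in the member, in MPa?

σ ≈ 248 MPa (compressive)

Unrestrained expansion: δ_free = αΔT L = 16.7×10⁻⁶ × 173 × 1900 = 5.489 mm.
After closing the 1.5 mm clearance, 5.489 − 1.5 = 3.989 mm of expansion remains to be suppressed by the wall.
That suppressed elongation corresponds to σ = E·Δ/L = 118×10³ × 3.989/1900 = 247.8 MPa.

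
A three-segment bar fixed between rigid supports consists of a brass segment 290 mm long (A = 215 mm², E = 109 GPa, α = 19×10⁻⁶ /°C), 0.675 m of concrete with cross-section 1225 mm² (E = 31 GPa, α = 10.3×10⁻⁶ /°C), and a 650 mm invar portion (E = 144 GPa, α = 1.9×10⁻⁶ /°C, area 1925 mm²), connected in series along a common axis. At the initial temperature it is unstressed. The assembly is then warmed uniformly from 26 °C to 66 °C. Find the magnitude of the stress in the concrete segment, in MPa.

With the walls removed the bar would change length by δ_free = Σ αᵢΔT Lᵢ = 19×10⁻⁶×40×290 + 10.3×10⁻⁶×40×675 + 1.9×10⁻⁶×40×650 = 0.5479 mm.
The walls prevent any net length change, so an axial force P (same in every segment) develops. Compatibility: P · Σ Lᵢ/(AᵢEᵢ) = δ_free.
Σ Lᵢ/(AᵢEᵢ) = 290/(215×109×10³) + 675/(1225×31×10³) + 650/(1925×144×10³) = 3.249×10⁻⁵ mm/N.
So P = 0.5479 / 3.249×10⁻⁵ = 16.86 kN, compressive.
σ_{concrete} = P / A = 16860 / 1225 = 13.76 MPa.

σ ≈ 13.8 MPa (compressive)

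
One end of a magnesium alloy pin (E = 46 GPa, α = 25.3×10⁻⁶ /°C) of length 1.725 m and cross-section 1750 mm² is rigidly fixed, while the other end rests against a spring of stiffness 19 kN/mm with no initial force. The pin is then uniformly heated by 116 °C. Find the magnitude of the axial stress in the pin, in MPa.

σ ≈ 39.1 MPa (compressive)

If the spring were absent the pin would lengthen by αΔT L = 25.3×10⁻⁶ × 116 × 1725 = 5.063 mm.
Let P be the compressive force at the spring. The pin shortens elastically by PL/(AE) and the spring compresses by P/k; together these equal δ_free.
P [ L/(AE) + 1/k ] = δ_free → P [ 1725/(1750×46×10³) + 1/(19×10³) ] = 5.063.
P = 5.063 / 7.406×10⁻⁵ = 68360 N.
σ = P/A = 68360/1750 = 39.06 MPa.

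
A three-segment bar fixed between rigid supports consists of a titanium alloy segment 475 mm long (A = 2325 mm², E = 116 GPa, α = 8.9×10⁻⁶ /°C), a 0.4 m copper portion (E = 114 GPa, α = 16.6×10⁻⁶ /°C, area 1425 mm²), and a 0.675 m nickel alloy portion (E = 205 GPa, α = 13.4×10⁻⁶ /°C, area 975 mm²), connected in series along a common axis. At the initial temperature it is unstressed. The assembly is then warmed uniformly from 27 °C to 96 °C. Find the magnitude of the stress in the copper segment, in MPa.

σ ≈ 127 MPa (compressive)

With the walls removed the bar would change length by δ_free = Σ αᵢΔT Lᵢ = 8.9×10⁻⁶×69×475 + 16.6×10⁻⁶×69×400 + 13.4×10⁻⁶×69×675 = 1.374 mm.
The rigid supports impose zero overall length change; the single axial force P common to all segments must satisfy P Σ Lᵢ/(AᵢEᵢ) = δ_free.
Σ Lᵢ/(AᵢEᵢ) = 475/(2325×116×10³) + 400/(1425×114×10³) + 675/(975×205×10³) = 7.601×10⁻⁶ mm/N.
So P = 1.374 / 7.601×10⁻⁶ = 180.8 kN, compressive.
σ_{copper} = P / A = 180800 / 1425 = 126.9 MPa.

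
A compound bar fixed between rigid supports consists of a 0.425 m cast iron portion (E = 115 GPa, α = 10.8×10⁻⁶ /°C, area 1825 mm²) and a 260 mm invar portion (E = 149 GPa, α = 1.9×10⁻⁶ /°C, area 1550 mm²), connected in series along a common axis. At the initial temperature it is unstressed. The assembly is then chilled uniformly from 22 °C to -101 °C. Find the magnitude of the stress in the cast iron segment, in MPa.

σ ≈ 109 MPa (tensile)

If the supports were absent, the total length change would be Σ αᵢΔT Lᵢ = 10.8×10⁻⁶×123×425 + 1.9×10⁻⁶×123×260 = 0.6253 mm.
The rigid supports impose zero overall length change; the single axial force P common to all segments must satisfy P Σ Lᵢ/(AᵢEᵢ) = δ_free.
The series flexibility is Σ Lᵢ/(AᵢEᵢ) = 425/(1825×115×10³) + 260/(1550×149×10³) = 3.151×10⁻⁶ mm/N.
P = 0.6253 / 3.151×10⁻⁶ = 198500 N = 198.5 kN, tensile.
σ_{cast iron} = P / A = 198500 / 1825 = 108.7 MPa.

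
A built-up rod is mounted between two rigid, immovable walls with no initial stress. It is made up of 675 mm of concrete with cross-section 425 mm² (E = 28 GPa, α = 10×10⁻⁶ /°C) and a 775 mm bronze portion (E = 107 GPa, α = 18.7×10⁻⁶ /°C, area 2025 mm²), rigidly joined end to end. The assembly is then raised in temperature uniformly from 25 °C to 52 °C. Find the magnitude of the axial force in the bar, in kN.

With the walls removed the bar would change length by δ_free = Σ αᵢΔT Lᵢ = 10×10⁻⁶×27×675 + 18.7×10⁻⁶×27×775 = 0.5735 mm.
Since the ends are fixed, an axial force P builds up, equal in every segment, with P · Σ Lᵢ/(AᵢEᵢ) = δ_free.
Σ Lᵢ/(AᵢEᵢ) = 675/(425×28×10³) + 775/(2025×107×10³) = 6.03×10⁻⁵ mm/N.
P = 0.5735 / 6.03×10⁻⁵ = 9512 N = 9.512 kN, compressive.

P ≈ 9.51 kN (compressive)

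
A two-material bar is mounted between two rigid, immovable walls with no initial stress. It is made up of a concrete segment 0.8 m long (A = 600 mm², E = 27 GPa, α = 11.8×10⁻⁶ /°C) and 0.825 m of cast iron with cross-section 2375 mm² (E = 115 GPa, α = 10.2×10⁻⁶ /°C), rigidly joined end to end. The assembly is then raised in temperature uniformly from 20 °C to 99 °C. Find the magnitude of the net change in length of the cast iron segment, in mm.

|ΔL| ≈ 0.583 mm

With the walls removed the bar would change length by δ_free = Σ αᵢΔT Lᵢ = 11.8×10⁻⁶×79×800 + 10.2×10⁻⁶×79×825 = 1.411 mm.
Since the ends are fixed, an axial force P builds up, equal in every segment, with P · Σ Lᵢ/(AᵢEᵢ) = δ_free.
The series flexibility is Σ Lᵢ/(AᵢEᵢ) = 800/(600×27×10³) + 825/(2375×115×10³) = 5.24×10⁻⁵ mm/N.
Hence P = δ_free / Σ(L/AE) = 1.411/5.24×10⁻⁵ = 26.92 kN (compressive).
For the cast iron segment, free thermal change = 10.2×10⁻⁶×79×825 = 0.6648 mm and elastic change from P = 26920×825/(2375×115×10³) = 0.08131 mm; these oppose, so the net change is 0.583 mm (segment lengthens).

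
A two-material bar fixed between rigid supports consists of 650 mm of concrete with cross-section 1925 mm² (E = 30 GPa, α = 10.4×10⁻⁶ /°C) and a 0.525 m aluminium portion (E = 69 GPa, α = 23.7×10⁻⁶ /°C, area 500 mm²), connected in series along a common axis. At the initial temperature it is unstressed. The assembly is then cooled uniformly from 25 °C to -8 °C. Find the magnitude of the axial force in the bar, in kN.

P ≈ 23.9 kN (tensile)

If the supports were absent, the total length change would be Σ αᵢΔT Lᵢ = 10.4×10⁻⁶×33×650 + 23.7×10⁻⁶×33×525 = 0.6337 mm.
Since the ends are fixed, an axial force P builds up, equal in every segment, with P · Σ Lᵢ/(AᵢEᵢ) = δ_free.
The series flexibility is Σ Lᵢ/(AᵢEᵢ) = 650/(1925×30×10³) + 525/(500×69×10³) = 2.647×10⁻⁵ mm/N.
Hence P = δ_free / Σ(L/AE) = 0.6337/2.647×10⁻⁵ = 23.94 kN (tensile).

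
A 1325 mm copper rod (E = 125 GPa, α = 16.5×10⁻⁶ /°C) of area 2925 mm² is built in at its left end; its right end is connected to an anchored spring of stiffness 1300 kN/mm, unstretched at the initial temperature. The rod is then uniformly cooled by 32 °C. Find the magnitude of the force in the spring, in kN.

If the spring were absent the rod would shorten by αΔT L = 16.5×10⁻⁶ × 32 × 1325 = 0.6996 mm.
Let P be the tensile force in the spring. The rod extends elastically by PL/(AE) and the spring stretches by P/k; together these equal δ_free.
P [ L/(AE) + 1/k ] = δ_free → P [ 1325/(2925×125×10³) + 1/(1300×10³) ] = 0.6996.
P = 0.6996 / 4.393×10⁻⁶ = 159200 N.

P ≈ 159 kN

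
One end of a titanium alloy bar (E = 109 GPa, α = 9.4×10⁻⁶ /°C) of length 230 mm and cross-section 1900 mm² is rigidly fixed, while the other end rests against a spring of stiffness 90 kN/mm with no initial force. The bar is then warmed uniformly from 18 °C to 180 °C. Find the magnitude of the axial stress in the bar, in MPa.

Free thermal expansion: δ_free = αΔT L = 9.4×10⁻⁶ × 162 × 230 = 0.3502 mm.
Let P be the compressive force at the spring. The bar shortens elastically by PL/(AE) and the spring compresses by P/k; together these equal δ_free.
P [ L/(AE) + 1/k ] = δ_free → P [ 230/(1900×109×10³) + 1/(90×10³) ] = 0.3502.
P = 0.3502 / 1.222×10⁻⁵ = 28660 N.
σ = P/A = 28660/1900 = 15.08 MPa.

σ ≈ 15.1 MPa (compressive)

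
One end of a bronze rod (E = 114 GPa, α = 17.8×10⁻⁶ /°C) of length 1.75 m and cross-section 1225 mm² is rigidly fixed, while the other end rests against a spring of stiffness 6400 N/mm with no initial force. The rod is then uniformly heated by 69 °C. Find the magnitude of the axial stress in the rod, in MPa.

σ ≈ 10.4 MPa (compressive)

The unrestrained thermal change is αΔT L = 17.8×10⁻⁶ × 69 × 1750 = 2.149 mm.
With a force P in the spring, the elastic change of the rod is PL/(AE) and that of the spring is P/k; compatibility requires their sum to equal δ_free.
P [ L/(AE) + 1/k ] = δ_free → P [ 1750/(1225×114×10³) + 1/(6400) ] = 2.149.
P = 2.149 / 0.0001688 = 12730 N.
σ = P/A = 12730/1225 = 10.4 MPa.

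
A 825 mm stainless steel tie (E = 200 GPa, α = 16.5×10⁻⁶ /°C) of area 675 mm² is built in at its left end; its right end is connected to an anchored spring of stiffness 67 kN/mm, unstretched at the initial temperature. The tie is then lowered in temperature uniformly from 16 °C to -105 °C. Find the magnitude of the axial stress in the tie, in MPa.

σ ≈ 116 MPa (tensile)

Free thermal contraction: δ_free = αΔT L = 16.5×10⁻⁶ × 121 × 825 = 1.647 mm.
Let P be the tensile force in the spring. The tie extends elastically by PL/(AE) and the spring stretches by P/k; together these equal δ_free.
So P = δ_free / [L/(AE) + 1/k] = 1.647 / [ 825/(675×200×10³) + 1/(67×10³) ].
P = 1.647 / 2.104×10⁻⁵ = 78300 N.
σ = P/A = 78300/675 = 116 MPa.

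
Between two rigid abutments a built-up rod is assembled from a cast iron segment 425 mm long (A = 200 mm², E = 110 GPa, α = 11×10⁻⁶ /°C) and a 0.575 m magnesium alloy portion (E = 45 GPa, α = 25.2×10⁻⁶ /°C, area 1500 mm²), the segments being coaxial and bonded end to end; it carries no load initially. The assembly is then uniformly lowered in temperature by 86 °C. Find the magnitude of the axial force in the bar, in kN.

P ≈ 59.2 kN (tensile)

With the walls removed the bar would change length by δ_free = Σ αᵢΔT Lᵢ = 11×10⁻⁶×86×425 + 25.2×10⁻⁶×86×575 = 1.648 mm.
Since the ends are fixed, an axial force P builds up, equal in every segment, with P · Σ Lᵢ/(AᵢEᵢ) = δ_free.
The series flexibility is Σ Lᵢ/(AᵢEᵢ) = 425/(200×110×10³) + 575/(1500×45×10³) = 2.784×10⁻⁵ mm/N.
P = 1.648 / 2.784×10⁻⁵ = 59210 N = 59.21 kN, tensile.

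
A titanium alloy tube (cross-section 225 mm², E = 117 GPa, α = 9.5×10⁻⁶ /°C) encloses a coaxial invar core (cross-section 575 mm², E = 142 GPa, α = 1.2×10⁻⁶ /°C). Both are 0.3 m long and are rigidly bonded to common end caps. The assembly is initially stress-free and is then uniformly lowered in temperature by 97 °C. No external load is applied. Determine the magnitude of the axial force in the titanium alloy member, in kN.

P ≈ 16 kN (tensile in the titanium alloy)

Equilibrium of a rigid end plate with no external load gives equal and opposite internal forces ±P in the two members. Since α_{titanium alloy} > α_{invar}, cooling drives the titanium alloy into tension and the invar into compression.
Equating the net (thermal + elastic) strains gives |α₁ − α₂|·ΔT = P·[1/(A₁E₁) + 1/(A₂E₂)].
|α₁ − α₂|·ΔT = 8.3×10⁻⁶ × 97 = 0.0008051.
1/(A₁E₁) + 1/(A₂E₂) = 1/(225×117×10³) + 1/(575×142×10³) = 5.023×10⁻⁸ N⁻¹.
So P = 0.0008051 / 5.023×10⁻⁸ = 16.03 kN.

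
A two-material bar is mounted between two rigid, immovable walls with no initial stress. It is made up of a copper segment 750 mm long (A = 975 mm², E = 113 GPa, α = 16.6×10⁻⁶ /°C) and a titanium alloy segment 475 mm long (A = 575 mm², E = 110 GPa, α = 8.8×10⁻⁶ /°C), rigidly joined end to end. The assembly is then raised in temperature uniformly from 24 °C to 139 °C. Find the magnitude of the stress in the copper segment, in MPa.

Free thermal expansion of the whole bar: Σ αᵢΔT Lᵢ = 16.6×10⁻⁶×115×750 + 8.8×10⁻⁶×115×475 = 1.912 mm.
Since the ends are fixed, an axial force P builds up, equal in every segment, with P · Σ Lᵢ/(AᵢEᵢ) = δ_free.
Σ Lᵢ/(AᵢEᵢ) = 750/(975×113×10³) + 475/(575×110×10³) = 1.432×10⁻⁵ mm/N.
Hence P = δ_free / Σ(L/AE) = 1.912/1.432×10⁻⁵ = 133.6 kN (compressive).
σ_{copper} = P / A = 133600 / 975 = 137 MPa.

σ ≈ 137 MPa (compressive)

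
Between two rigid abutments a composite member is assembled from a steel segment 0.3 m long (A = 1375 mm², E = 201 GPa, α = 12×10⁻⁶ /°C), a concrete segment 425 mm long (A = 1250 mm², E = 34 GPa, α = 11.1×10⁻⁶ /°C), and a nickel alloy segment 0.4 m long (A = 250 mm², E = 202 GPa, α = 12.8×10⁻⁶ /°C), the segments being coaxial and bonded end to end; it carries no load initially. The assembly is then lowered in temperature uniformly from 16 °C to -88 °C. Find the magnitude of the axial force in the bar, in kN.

If the supports were absent, the total length change would be Σ αᵢΔT Lᵢ = 12×10⁻⁶×104×300 + 11.1×10⁻⁶×104×425 + 12.8×10⁻⁶×104×400 = 1.397 mm.
Since the ends are fixed, an axial force P builds up, equal in every segment, with P · Σ Lᵢ/(AᵢEᵢ) = δ_free.
Σ Lᵢ/(AᵢEᵢ) = 300/(1375×201×10³) + 425/(1250×34×10³) + 400/(250×202×10³) = 1.901×10⁻⁵ mm/N.
P = 1.397 / 1.901×10⁻⁵ = 73530 N = 73.53 kN, tensile.

P ≈ 73.5 kN (tensile)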